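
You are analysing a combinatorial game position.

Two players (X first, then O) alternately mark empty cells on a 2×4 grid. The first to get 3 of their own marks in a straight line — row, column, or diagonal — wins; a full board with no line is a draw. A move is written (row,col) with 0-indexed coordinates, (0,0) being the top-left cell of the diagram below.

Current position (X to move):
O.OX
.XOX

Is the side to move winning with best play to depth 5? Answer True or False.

X winning at [O.OX/.XOX]: False

ply 1, X at O.OX/.XOX | (0,1)=+0→OXOX/.XOX*; (1,0)=-1→O.OX/XXOX
ply 2, O at OXOX/.XOX | (1,0)=+0→OXOX/OXOX*
ply 3: OXOX/OXOX is terminal +0 (X); from O.OX/.XOX depth 5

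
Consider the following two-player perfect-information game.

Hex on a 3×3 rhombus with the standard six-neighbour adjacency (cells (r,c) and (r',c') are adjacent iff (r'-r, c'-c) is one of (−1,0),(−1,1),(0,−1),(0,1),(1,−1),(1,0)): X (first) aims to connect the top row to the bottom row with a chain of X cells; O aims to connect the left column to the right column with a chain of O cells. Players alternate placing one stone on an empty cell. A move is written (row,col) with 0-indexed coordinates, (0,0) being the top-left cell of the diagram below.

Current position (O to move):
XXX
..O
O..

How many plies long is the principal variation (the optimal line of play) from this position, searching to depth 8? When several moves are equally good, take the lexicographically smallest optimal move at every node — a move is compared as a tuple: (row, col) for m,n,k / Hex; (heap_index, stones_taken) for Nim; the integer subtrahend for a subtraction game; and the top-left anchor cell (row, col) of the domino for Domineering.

[XXX/..O/O..] O move#1: (1,0):+1/XXX/O.O/O..*, (1,1):+1/XXX/.OO/O.., (2,1):+1/XXX/..O/OO., (2,2):+1/XXX/..O/O.O
[XXX/O.O/O..] X move#2: (1,1):-1/XXX/OXO/O..*, (2,1):-1/XXX/O.O/OX., (2,2):-1/XXX/O.O/O.X
[XXX/OXO/O..] O move#3: (2,1):+1/XXX/OXO/OO.*, (2,2):-1/XXX/OXO/O.O
[XXX/OXO/OO.] end (terminal -1, X#4); searched XXX/..O/O.. to 8

PV length from [XXX/..O/O..]: 3 plies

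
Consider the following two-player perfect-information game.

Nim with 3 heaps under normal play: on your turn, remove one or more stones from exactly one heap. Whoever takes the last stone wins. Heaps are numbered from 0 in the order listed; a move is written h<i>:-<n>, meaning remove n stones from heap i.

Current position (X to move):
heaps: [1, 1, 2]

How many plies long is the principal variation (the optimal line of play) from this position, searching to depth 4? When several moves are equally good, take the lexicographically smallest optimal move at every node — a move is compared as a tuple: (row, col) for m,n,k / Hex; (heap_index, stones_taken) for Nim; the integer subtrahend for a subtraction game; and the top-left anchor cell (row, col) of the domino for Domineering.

[(1,1,2)] X move#1: h0:-1:-1/(0,1,2), h1:-1:-1/(1,0,2), h2:-1:-1/(1,1,1), h2:-2:+1/(1,1,0)*
[(1,1,0)] O move#2: h0:-1:-1/(0,1,0)*, h1:-1:-1/(1,0,0)
[(0,1,0)] X move#3: h1:-1:+1/(0,0,0)*
[(0,0,0)] end (terminal -1, O#4); searched (1,1,2) to 4

PV length from [(1,1,2)]: 3 plies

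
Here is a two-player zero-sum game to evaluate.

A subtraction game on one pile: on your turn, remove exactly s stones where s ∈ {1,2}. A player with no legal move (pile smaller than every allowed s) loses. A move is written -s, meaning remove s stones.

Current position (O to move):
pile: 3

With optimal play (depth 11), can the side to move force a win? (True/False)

[3] O move#1: -1:-1/2*, -2:-1/1
[2] X move#2: -1:-1/1, -2:+1/0*
[0] end (terminal -1, O#3); searched 3 to 11

O winning at [3]: False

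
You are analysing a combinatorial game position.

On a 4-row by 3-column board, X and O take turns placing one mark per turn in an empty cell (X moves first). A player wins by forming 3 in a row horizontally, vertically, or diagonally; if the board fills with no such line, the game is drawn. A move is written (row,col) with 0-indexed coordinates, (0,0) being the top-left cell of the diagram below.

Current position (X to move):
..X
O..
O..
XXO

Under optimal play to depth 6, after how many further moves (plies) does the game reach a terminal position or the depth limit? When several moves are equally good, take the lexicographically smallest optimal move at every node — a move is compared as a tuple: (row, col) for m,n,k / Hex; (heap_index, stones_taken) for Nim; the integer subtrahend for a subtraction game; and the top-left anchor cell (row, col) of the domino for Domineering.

[..X/O../O../XXO] X move#1: (0,0):-1/X.X/O../O../XXO*, (0,1):-1/.XX/O../O../XXO, (1,1):-1/..X/OX./O../XXO, (1,2):-1/..X/O.X/O../XXO, (2,1):-1/..X/O../OX./XXO, (2,2):-1/..X/O../O.X/XXO
[X.X/O../O../XXO] O move#2: (0,1):-1/XOX/O../O../XXO, (1,1):-1/X.X/OO./O../XXO, (1,2):-1/X.X/O.O/O../XXO, (2,1):+1/X.X/O../OO./XXO*, (2,2):-1/X.X/O../O.O/XXO
[X.X/O../OO./XXO] end (terminal -1, X#3); searched ..X/O../O../XXO to 6

PV length from [..X/O../O../XXO]: 2 plies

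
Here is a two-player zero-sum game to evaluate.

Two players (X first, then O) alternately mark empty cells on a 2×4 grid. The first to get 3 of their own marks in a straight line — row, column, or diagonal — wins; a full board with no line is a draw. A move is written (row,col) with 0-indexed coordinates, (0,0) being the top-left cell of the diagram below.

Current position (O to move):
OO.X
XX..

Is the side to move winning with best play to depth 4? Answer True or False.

[OO.X/XX..] O move#1: (0,2):+1/OOOX/XX..*, (1,2):+0/OO.X/XXO., (1,3):-1/OO.X/XX.O
[OOOX/XX..] end (terminal -1, X#2); searched OO.X/XX.. to 4

O winning at [OO.X/XX..]: True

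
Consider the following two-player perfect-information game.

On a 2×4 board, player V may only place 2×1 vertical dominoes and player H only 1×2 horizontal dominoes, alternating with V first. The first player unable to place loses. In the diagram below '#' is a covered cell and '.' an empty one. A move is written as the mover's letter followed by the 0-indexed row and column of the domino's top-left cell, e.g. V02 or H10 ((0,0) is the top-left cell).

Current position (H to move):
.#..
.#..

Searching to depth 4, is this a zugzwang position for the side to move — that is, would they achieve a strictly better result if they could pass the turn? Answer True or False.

zugzwang(.#../.#.., H) = False

ply 1, H at .#../.#.. | H02=+1→.###/.#..*; H12=+1→.#../.###
ply 2, V at .###/.#.. | V00=-1→####/##..*
ply 3, H at ####/##.. | H12=+1→####/####*
ply 4: ####/#### is terminal -1 (V); from .#../.#.. depth 4
pass branch (V moves first from the same position):
  | ply 1, V at .#../.#.. | V00=-1→##../##..; V02=+1→.##./.##.*; V03=+1→.#.#/.#.#
  | ply 2: .##./.##. is terminal -1 (H); from .#../.#.. depth 4
H moving scores +1; H passing scores -1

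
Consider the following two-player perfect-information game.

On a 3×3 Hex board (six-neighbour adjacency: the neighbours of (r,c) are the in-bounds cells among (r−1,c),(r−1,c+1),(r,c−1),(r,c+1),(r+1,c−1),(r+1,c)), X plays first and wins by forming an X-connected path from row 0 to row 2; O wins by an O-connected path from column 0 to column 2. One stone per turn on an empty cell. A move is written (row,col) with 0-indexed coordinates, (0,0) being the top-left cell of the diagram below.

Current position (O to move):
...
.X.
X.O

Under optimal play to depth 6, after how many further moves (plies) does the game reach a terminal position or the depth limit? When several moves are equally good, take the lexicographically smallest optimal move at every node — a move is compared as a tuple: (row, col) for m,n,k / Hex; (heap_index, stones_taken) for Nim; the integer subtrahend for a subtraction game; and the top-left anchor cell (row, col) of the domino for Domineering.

PV length from [.../.X./X.O]: 2 plies

[.../.X./X.O] O move#1: (0,0):-1/O../.X./X.O*, (0,1):-1/.O./.X./X.O, (0,2):-1/..O/.X./X.O, (1,0):-1/.../OX./X.O, (1,2):-1/.../.XO/X.O, (2,1):-1/.../.X./XOO
[O../.X./X.O] X move#2: (0,1):+1/OX./.X./X.O*, (0,2):+1/O.X/.X./X.O, (1,0):+1/O../XX./X.O, (1,2):+1/O../.XX/X.O, (2,1):+1/O../.X./XXO
[OX./.X./X.O] end (terminal -1, O#3); searched .../.X./X.O to 6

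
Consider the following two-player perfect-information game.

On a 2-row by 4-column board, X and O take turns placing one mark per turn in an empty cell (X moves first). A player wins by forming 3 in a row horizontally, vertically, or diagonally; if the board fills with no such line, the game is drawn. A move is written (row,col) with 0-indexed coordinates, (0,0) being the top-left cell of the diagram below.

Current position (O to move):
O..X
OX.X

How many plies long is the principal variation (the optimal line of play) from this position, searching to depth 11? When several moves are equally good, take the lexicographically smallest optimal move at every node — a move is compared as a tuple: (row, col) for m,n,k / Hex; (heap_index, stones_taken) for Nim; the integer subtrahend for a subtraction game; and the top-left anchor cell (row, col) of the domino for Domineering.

[O..X/OX.X] O move#1: (0,1):-1/OO.X/OX.X, (0,2):-1/O.OX/OX.X, (1,2):+0/O..X/OXOX*
[O..X/OXOX] X move#2: (0,1):+0/OX.X/OXOX*, (0,2):+0/O.XX/OXOX
[OX.X/OXOX] O move#3: (0,2):+0/OXOX/OXOX*
[OXOX/OXOX] end (terminal +0, X#4); searched O..X/OX.X to 11

PV length from [O..X/OX.X]: 3 plies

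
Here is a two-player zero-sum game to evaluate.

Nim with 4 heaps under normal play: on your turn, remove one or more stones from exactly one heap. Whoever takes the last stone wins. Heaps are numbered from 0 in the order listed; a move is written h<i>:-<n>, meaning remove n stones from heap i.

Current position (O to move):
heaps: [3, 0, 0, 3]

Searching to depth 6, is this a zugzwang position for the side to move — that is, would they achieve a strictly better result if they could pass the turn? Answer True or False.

ply 1, O at (3,0,0,3) | h0:-1=-1→(2,0,0,3)*; h0:-2=-1→(1,0,0,3); h0:-3=-1→(0,0,0,3); h3:-1=-1→(3,0,0,2); h3:-2=-1→(3,0,0,1); h3:-3=-1→(3,0,0,0)
ply 2, X at (2,0,0,3) | h0:-1=-1→(1,0,0,3); h0:-2=-1→(0,0,0,3); h3:-1=+1→(2,0,0,2)*; h3:-2=-1→(2,0,0,1); h3:-3=-1→(2,0,0,0)
ply 3, O at (2,0,0,2) | h0:-1=-1→(1,0,0,2)*; h0:-2=-1→(0,0,0,2); h3:-1=-1→(2,0,0,1); h3:-2=-1→(2,0,0,0)
ply 4, X at (1,0,0,2) | h0:-1=-1→(0,0,0,2); h3:-1=+1→(1,0,0,1)*; h3:-2=-1→(1,0,0,0)
ply 5, O at (1,0,0,1) | h0:-1=-1→(0,0,0,1)*; h3:-1=-1→(1,0,0,0)
ply 6, X at (0,0,0,1) | h3:-1=+1→(0,0,0,0)*
ply 7: (0,0,0,0) is terminal -1 (O); from (3,0,0,3) depth 6
pass branch (X moves first from the same position):
  | ply 1, X at (3,0,0,3) | h0:-1=-1→(2,0,0,3)*; h0:-2=-1→(1,0,0,3); h0:-3=-1→(0,0,0,3); h3:-1=-1→(3,0,0,2); h3:-2=-1→(3,0,0,1); h3:-3=-1→(3,0,0,0)
  | ply 2, O at (2,0,0,3) | h0:-1=-1→(1,0,0,3); h0:-2=-1→(0,0,0,3); h3:-1=+1→(2,0,0,2)*; h3:-2=-1→(2,0,0,1); h3:-3=-1→(2,0,0,0)
  | ply 3, X at (2,0,0,2) | h0:-1=-1→(1,0,0,2)*; h0:-2=-1→(0,0,0,2); h3:-1=-1→(2,0,0,1); h3:-2=-1→(2,0,0,0)
  | ply 4, O at (1,0,0,2) | h0:-1=-1→(0,0,0,2); h3:-1=+1→(1,0,0,1)*; h3:-2=-1→(1,0,0,0)
  | ply 5, X at (1,0,0,1) | h0:-1=-1→(0,0,0,1)*; h3:-1=-1→(1,0,0,0)
  | ply 6, O at (0,0,0,1) | h3:-1=+1→(0,0,0,0)*
  | ply 7: (0,0,0,0) is terminal -1 (X); from (3,0,0,3) depth 6
O moving scores -1; O passing scores +1

zugzwang((3,0,0,3), O) = True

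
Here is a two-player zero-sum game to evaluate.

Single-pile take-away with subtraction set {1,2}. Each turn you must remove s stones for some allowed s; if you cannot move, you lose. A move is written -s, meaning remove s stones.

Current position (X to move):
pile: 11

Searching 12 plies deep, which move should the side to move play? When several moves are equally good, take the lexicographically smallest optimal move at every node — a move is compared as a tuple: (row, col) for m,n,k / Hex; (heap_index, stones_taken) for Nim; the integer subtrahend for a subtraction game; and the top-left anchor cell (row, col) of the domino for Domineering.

ply 1, X at 11 | -1=-1→10; -2=+1→9*
ply 2, O at 9 | -1=-1→8*; -2=-1→7
ply 3, X at 8 | -1=-1→7; -2=+1→6*
ply 4, O at 6 | -1=-1→5*; -2=-1→4
ply 5, X at 5 | -1=-1→4; -2=+1→3*
ply 6, O at 3 | -1=-1→2*; -2=-1→1
ply 7, X at 2 | -1=-1→1; -2=+1→0*
ply 8: 0 is terminal -1 (O); from 11 depth 12

X's best at [11]: -2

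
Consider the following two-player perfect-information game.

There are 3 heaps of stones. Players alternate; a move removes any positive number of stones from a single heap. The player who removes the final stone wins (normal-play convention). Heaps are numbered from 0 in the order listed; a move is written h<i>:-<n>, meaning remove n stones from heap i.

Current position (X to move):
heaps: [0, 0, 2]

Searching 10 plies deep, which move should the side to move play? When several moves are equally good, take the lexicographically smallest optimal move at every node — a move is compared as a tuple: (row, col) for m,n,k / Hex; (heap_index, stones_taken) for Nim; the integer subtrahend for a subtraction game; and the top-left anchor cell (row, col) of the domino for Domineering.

X's best at [(0,0,2)]: h2:-2

[(0,0,2)] X move#1: h2:-1:-1/(0,0,1), h2:-2:+1/(0,0,0)*
[(0,0,0)] end (terminal -1, O#2); searched (0,0,2) to 10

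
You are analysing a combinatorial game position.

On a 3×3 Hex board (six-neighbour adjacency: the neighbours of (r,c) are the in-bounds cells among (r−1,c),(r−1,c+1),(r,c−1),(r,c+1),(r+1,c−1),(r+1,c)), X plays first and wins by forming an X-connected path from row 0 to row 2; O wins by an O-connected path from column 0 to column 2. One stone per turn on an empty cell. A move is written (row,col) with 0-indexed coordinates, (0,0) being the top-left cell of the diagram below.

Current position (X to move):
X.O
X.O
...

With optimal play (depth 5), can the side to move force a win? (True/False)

p1 X@[X.O/X.O/...]: (0,1)[XXO/X.O/...]-1 (1,1)[X.O/XXO/...]+1* (2,0)[X.O/X.O/X..]+1 (2,1)[X.O/X.O/.X.]+1 (2,2)[X.O/X.O/..X]-1
p2 O@[X.O/XXO/...]: (0,1)[XOO/XXO/...]-1* (2,0)[X.O/XXO/O..]-1 (2,1)[X.O/XXO/.O.]-1 (2,2)[X.O/XXO/..O]-1
p3 X@[XOO/XXO/...]: (2,0)[XOO/XXO/X..]+1* (2,1)[XOO/XXO/.X.]+1 (2,2)[XOO/XXO/..X]+1
p4 O@[XOO/XXO/X..] terminal -1; root [X.O/X.O/...] d5

X winning at [X.O/X.O/...]: True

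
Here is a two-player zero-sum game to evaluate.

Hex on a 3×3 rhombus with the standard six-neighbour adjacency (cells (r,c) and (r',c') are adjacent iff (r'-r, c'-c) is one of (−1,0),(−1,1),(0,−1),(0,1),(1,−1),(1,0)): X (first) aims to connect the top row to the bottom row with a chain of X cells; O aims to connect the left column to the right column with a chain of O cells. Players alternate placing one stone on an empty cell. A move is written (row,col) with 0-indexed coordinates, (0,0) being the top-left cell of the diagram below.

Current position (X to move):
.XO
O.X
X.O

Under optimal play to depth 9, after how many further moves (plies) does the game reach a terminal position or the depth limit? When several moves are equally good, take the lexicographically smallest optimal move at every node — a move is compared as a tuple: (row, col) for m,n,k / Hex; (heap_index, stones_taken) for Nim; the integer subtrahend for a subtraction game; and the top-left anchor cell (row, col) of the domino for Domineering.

PV length from [.XO/O.X/X.O]: 1 ply

ply 1, X at .XO/O.X/X.O | (0,0)=-1→XXO/O.X/X.O; (1,1)=+1→.XO/OXX/X.O*; (2,1)=-1→.XO/O.X/XXO
ply 2: .XO/OXX/X.O is terminal -1 (O); from .XO/O.X/X.O depth 9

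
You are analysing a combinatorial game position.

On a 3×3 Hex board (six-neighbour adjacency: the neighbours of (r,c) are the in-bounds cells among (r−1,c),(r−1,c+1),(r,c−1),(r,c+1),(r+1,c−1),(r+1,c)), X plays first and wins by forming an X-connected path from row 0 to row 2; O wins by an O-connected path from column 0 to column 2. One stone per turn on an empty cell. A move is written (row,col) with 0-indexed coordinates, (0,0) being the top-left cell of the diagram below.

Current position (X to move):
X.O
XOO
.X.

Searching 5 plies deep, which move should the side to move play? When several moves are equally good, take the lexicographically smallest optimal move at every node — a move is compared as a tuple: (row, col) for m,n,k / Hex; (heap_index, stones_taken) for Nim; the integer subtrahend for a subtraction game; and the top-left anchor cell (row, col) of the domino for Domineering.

X's best at [X.O/XOO/.X.]: (2,0)

p1 X@[X.O/XOO/.X.]: (0,1)[XXO/XOO/.X.]-1 (2,0)[X.O/XOO/XX.]+1* (2,2)[X.O/XOO/.XX]-1
p2 O@[X.O/XOO/XX.] terminal -1; root [X.O/XOO/.X.] d5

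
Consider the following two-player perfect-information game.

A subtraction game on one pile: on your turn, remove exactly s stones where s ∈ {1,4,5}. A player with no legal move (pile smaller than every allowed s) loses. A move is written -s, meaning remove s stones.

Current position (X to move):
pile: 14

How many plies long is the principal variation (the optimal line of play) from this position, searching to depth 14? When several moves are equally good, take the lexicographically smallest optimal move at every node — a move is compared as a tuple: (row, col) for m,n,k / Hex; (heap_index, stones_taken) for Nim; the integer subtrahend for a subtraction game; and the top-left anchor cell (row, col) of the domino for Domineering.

[14] X move#1: -1:-1/13, -4:+1/10*, -5:-1/9
[10] O move#2: -1:-1/9*, -4:-1/6, -5:-1/5
[9] X move#3: -1:+1/8*, -4:-1/5, -5:-1/4
[8] O move#4: -1:-1/7*, -4:-1/4, -5:-1/3
[7] X move#5: -1:-1/6, -4:-1/3, -5:+1/2*
[2] O move#6: -1:-1/1*
[1] X move#7: -1:+1/0*
[0] end (terminal -1, O#8); searched 14 to 14

PV length from [14]: 7 plies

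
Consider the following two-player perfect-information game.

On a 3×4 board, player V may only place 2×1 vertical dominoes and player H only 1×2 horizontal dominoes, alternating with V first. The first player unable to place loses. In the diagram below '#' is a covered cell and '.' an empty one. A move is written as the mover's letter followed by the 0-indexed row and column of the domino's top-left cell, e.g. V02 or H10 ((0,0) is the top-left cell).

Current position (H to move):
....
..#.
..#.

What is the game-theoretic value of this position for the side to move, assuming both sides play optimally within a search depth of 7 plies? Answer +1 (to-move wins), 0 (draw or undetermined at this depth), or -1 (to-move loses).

value(..../..#./..#., H) = +1

ply 1, H at ..../..#./..#. | H00=-1→##../..#./..#.; H01=-1→.##./..#./..#.; H02=-1→..##/..#./..#.; H10=+1→..../###./..#.*; H20=-1→..../..#./###.
ply 2, V at ..../###./..#. | V03=-1→...#/####/..#.*; V13=-1→..../####/..##
ply 3, H at ...#/####/..#. | H00=+1→##.#/####/..#.*; H01=+1→.###/####/..#.; H20=+1→...#/####/###.
ply 4: ##.#/####/..#. is terminal -1 (V); from ..../..#./..#. depth 7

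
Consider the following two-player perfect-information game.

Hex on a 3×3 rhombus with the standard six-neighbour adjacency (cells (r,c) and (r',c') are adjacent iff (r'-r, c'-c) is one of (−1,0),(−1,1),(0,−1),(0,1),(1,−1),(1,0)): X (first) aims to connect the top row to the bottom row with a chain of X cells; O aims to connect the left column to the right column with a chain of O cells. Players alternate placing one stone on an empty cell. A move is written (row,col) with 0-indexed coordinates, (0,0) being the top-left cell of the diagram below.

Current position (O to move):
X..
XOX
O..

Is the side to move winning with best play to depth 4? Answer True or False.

[X../XOX/O..] O move#1: (0,1):-1/XO./XOX/O.., (0,2):+1/X.O/XOX/O..*, (2,1):+1/X../XOX/OO., (2,2):+1/X../XOX/O.O
[X.O/XOX/O..] end (terminal -1, X#2); searched X../XOX/O.. to 4

O winning at [X../XOX/O..]: True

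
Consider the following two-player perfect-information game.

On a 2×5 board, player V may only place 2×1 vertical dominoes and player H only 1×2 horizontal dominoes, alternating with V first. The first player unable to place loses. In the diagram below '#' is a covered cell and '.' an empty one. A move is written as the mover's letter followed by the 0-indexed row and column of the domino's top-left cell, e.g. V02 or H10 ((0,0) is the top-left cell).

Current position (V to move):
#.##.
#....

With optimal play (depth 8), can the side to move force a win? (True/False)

V winning at [#.##./#....]: False

p1 V@[#.##./#....]: V01[####./##...]-1* V04[#.###/#...#]-1
p2 H@[####./##...]: H12[####./####.]-1 H13[####./##.##]+1*
p3 V@[####./##.##] terminal -1; root [#.##./#....] d8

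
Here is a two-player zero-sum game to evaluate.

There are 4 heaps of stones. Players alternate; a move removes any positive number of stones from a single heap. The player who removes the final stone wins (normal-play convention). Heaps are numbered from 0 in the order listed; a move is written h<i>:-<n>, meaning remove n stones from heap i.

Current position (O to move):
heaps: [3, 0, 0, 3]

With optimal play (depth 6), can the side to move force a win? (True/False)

[(3,0,0,3)] O move#1: h0:-1:-1/(2,0,0,3)*, h0:-2:-1/(1,0,0,3), h0:-3:-1/(0,0,0,3), h3:-1:-1/(3,0,0,2), h3:-2:-1/(3,0,0,1), h3:-3:-1/(3,0,0,0)
[(2,0,0,3)] X move#2: h0:-1:-1/(1,0,0,3), h0:-2:-1/(0,0,0,3), h3:-1:+1/(2,0,0,2)*, h3:-2:-1/(2,0,0,1), h3:-3:-1/(2,0,0,0)
[(2,0,0,2)] O move#3: h0:-1:-1/(1,0,0,2)*, h0:-2:-1/(0,0,0,2), h3:-1:-1/(2,0,0,1), h3:-2:-1/(2,0,0,0)
[(1,0,0,2)] X move#4: h0:-1:-1/(0,0,0,2), h3:-1:+1/(1,0,0,1)*, h3:-2:-1/(1,0,0,0)
[(1,0,0,1)] O move#5: h0:-1:-1/(0,0,0,1)*, h3:-1:-1/(1,0,0,0)
[(0,0,0,1)] X move#6: h3:-1:+1/(0,0,0,0)*
[(0,0,0,0)] end (terminal -1, O#7); searched (3,0,0,3) to 6

O winning at [(3,0,0,3)]: False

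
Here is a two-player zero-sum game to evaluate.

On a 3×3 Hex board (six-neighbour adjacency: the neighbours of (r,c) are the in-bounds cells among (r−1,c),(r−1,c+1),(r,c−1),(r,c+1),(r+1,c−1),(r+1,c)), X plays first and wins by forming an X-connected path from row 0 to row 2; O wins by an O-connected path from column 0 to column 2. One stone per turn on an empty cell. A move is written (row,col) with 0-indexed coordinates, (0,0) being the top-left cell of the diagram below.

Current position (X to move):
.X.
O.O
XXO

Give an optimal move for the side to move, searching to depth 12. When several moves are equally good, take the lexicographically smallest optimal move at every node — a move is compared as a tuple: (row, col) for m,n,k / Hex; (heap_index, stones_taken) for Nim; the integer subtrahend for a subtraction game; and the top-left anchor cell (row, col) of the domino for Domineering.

X's best at [.X./O.O/XXO]: (1,1)

[.X./O.O/XXO] X move#1: (0,0):-1/XX./O.O/XXO, (0,2):-1/.XX/O.O/XXO, (1,1):+1/.X./OXO/XXO*
[.X./OXO/XXO] end (terminal -1, O#2); searched .X./O.O/XXO to 12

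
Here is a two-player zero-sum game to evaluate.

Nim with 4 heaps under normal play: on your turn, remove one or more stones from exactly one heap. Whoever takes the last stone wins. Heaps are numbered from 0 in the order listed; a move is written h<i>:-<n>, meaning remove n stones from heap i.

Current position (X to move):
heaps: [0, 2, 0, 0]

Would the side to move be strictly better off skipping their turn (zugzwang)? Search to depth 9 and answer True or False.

zugzwang((0,2,0,0), X) = False

ply 1, X at (0,2,0,0) | h1:-1=-1→(0,1,0,0); h1:-2=+1→(0,0,0,0)*
ply 2: (0,0,0,0) is terminal -1 (O); from (0,2,0,0) depth 9
pass branch (O moves first from the same position):
  | ply 1, O at (0,2,0,0) | h1:-1=-1→(0,1,0,0); h1:-2=+1→(0,0,0,0)*
  | ply 2: (0,0,0,0) is terminal -1 (X); from (0,2,0,0) depth 9
X moving scores +1; X passing scores -1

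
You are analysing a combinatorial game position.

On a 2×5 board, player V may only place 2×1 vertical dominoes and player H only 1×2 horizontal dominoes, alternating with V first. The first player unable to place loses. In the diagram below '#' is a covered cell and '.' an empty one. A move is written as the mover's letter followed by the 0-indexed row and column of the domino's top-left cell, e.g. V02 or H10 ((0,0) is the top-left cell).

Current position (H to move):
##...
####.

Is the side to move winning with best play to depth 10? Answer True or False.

H winning at [##.../####.]: True

p1 H@[##.../####.]: H02[####./####.]-1 H03[##.##/####.]+1*
p2 V@[##.##/####.] terminal -1; root [##.../####.] d10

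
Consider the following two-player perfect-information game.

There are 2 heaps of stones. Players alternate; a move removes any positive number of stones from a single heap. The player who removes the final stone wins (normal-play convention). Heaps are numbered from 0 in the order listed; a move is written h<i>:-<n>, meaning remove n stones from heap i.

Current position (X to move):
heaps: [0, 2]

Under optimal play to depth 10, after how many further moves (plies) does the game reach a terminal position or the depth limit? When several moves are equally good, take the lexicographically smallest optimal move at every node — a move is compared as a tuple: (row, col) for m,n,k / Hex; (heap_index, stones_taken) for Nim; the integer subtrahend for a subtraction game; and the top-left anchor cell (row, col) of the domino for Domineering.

PV length from [(0,2)]: 1 ply

ply 1, X at (0,2) | h1:-1=-1→(0,1); h1:-2=+1→(0,0)*
ply 2: (0,0) is terminal -1 (O); from (0,2) depth 10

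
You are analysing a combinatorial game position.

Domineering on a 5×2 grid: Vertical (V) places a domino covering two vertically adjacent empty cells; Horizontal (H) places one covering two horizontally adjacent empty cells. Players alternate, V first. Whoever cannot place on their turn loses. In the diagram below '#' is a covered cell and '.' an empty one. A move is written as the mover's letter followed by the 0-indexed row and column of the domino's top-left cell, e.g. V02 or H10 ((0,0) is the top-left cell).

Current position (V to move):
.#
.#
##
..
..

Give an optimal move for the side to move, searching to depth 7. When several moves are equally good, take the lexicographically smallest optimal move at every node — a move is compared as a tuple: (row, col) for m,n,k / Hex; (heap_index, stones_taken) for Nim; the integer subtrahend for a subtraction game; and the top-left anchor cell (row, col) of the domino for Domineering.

V's best at [.#/.#/##/../..]: V30

[.#/.#/##/../..] V move#1: V00:-1/##/##/##/../.., V30:+1/.#/.#/##/#./#.*, V31:+1/.#/.#/##/.#/.#
[.#/.#/##/#./#.] end (terminal -1, H#2); searched .#/.#/##/../.. to 7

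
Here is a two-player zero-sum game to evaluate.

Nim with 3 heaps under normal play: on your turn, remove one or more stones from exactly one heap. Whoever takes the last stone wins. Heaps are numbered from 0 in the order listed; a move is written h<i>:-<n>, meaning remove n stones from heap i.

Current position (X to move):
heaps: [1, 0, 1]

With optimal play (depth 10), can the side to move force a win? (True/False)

X winning at [(1,0,1)]: False

[(1,0,1)] X move#1: h0:-1:-1/(0,0,1)*, h2:-1:-1/(1,0,0)
[(0,0,1)] O move#2: h2:-1:+1/(0,0,0)*
[(0,0,0)] end (terminal -1, X#3); searched (1,0,1) to 10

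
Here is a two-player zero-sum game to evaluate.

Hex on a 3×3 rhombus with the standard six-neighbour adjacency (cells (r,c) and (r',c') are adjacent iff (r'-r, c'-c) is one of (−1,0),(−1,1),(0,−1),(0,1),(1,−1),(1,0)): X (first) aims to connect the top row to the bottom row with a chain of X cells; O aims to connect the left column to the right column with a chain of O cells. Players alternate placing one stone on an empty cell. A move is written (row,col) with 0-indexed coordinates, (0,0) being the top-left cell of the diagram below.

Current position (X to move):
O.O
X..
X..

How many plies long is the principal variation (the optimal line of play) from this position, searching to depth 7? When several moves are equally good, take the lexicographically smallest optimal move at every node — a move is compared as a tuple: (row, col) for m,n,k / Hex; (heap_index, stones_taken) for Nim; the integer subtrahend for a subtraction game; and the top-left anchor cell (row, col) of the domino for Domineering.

ply 1, X at O.O/X../X.. | (0,1)=+1→OXO/X../X..*; (1,1)=-1→O.O/XX./X..; (1,2)=-1→O.O/X.X/X..; (2,1)=-1→O.O/X../XX.; (2,2)=-1→O.O/X../X.X
ply 2: OXO/X../X.. is terminal -1 (O); from O.O/X../X.. depth 7

PV length from [O.O/X../X..]: 1 ply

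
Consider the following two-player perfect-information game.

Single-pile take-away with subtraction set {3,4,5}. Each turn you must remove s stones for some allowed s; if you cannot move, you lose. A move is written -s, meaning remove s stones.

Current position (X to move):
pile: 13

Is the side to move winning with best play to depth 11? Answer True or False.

X winning at [13]: True

p1 X@[13]: -3[10]+1* -4[9]+1 -5[8]+1
p2 O@[10]: -3[7]-1* -4[6]-1 -5[5]-1
p3 X@[7]: -3[4]-1 -4[3]-1 -5[2]+1*
p4 O@[2] terminal -1; root [13] d11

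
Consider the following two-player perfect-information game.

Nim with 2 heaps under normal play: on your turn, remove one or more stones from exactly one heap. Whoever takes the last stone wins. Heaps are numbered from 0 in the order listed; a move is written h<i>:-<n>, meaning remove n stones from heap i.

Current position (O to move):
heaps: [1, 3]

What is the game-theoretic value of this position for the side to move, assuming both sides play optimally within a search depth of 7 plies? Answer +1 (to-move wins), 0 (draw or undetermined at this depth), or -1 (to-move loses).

p1 O@[(1,3)]: h0:-1[(0,3)]-1 h1:-1[(1,2)]-1 h1:-2[(1,1)]+1* h1:-3[(1,0)]-1
p2 X@[(1,1)]: h0:-1[(0,1)]-1* h1:-1[(1,0)]-1
p3 O@[(0,1)]: h1:-1[(0,0)]+1*
p4 X@[(0,0)] terminal -1; root [(1,3)] d7

value((1,3), O) = +1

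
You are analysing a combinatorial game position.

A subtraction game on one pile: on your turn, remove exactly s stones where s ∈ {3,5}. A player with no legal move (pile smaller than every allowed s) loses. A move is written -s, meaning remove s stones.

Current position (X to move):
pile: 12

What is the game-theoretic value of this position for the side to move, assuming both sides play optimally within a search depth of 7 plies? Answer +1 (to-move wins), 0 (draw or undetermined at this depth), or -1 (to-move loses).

p1 X@[12]: -3[9]+1* -5[7]-1
p2 O@[9]: -3[6]-1* -5[4]-1
p3 X@[6]: -3[3]-1 -5[1]+1*
p4 O@[1] terminal -1; root [12] d7

value(12, X) = +1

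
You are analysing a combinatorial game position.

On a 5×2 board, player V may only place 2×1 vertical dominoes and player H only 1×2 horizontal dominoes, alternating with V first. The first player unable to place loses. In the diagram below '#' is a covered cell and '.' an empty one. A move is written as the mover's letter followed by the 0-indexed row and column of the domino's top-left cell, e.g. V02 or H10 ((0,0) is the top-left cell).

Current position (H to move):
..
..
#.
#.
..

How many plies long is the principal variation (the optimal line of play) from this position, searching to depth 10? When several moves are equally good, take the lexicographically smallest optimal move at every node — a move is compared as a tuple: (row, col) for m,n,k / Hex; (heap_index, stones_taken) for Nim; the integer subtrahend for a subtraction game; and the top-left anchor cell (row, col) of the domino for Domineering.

PV length from [../../#./#./..]: 3 plies

p1 H@[../../#./#./..]: H00[##/../#./#./..]+1* H10[../##/#./#./..]+1 H40[../../#./#./##]-1
p2 V@[##/../#./#./..]: V11[##/.#/##/#./..]-1* V21[##/../##/##/..]-1 V31[##/../#./##/.#]-1
p3 H@[##/.#/##/#./..]: H40[##/.#/##/#./##]+1*
p4 V@[##/.#/##/#./##] terminal -1; root [../../#./#./..] d10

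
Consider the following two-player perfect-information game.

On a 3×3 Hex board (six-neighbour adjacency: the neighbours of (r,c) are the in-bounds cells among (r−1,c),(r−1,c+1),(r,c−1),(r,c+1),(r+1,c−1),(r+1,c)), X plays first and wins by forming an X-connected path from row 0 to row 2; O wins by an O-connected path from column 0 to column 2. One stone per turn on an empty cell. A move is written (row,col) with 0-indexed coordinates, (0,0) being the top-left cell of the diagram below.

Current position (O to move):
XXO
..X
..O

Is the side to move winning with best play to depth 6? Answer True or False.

O winning at [XXO/..X/..O]: True

p1 O@[XXO/..X/..O]: (1,0)[XXO/O.X/..O]-1 (1,1)[XXO/.OX/..O]+1* (2,0)[XXO/..X/O.O]+1 (2,1)[XXO/..X/.OO]-1
p2 X@[XXO/.OX/..O]: (1,0)[XXO/XOX/..O]-1* (2,0)[XXO/.OX/X.O]-1 (2,1)[XXO/.OX/.XO]-1
p3 O@[XXO/XOX/..O]: (2,0)[XXO/XOX/O.O]+1* (2,1)[XXO/XOX/.OO]-1
p4 X@[XXO/XOX/O.O] terminal -1; root [XXO/..X/..O] d6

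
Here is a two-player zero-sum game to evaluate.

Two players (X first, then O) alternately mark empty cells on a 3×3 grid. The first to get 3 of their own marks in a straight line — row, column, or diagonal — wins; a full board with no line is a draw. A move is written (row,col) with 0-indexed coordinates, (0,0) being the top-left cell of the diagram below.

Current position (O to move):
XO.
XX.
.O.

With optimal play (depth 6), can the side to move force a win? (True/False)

p1 O@[XO./XX./.O.]: (0,2)[XOO/XX./.O.]-1* (1,2)[XO./XXO/.O.]-1 (2,0)[XO./XX./OO.]-1 (2,2)[XO./XX./.OO]-1
p2 X@[XOO/XX./.O.]: (1,2)[XOO/XXX/.O.]+1* (2,0)[XOO/XX./XO.]+1 (2,2)[XOO/XX./.OX]+1
p3 O@[XOO/XXX/.O.] terminal -1; root [XO./XX./.O.] d6

O winning at [XO./XX./.O.]: False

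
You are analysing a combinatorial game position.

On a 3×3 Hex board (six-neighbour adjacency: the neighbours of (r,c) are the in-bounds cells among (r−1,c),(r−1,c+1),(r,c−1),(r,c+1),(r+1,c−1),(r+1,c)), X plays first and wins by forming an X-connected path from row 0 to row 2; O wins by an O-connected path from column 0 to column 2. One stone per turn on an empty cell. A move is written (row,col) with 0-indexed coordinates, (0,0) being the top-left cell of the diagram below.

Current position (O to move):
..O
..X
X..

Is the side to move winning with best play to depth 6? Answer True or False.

O winning at [..O/..X/X..]: True

ply 1, O at ..O/..X/X.. | (0,0)=-1→O.O/..X/X..; (0,1)=+1→.OO/..X/X..*; (1,0)=+1→..O/O.X/X..; (1,1)=-1→..O/.OX/X..; (2,1)=-1→..O/..X/XO.; (2,2)=-1→..O/..X/X.O
ply 2, X at .OO/..X/X.. | (0,0)=-1→XOO/..X/X..*; (1,0)=-1→.OO/X.X/X..; (1,1)=-1→.OO/.XX/X..; (2,1)=-1→.OO/..X/XX.; (2,2)=-1→.OO/..X/X.X
ply 3, O at XOO/..X/X.. | (1,0)=+1→XOO/O.X/X..*; (1,1)=-1→XOO/.OX/X..; (2,1)=-1→XOO/..X/XO.; (2,2)=-1→XOO/..X/X.O
ply 4: XOO/O.X/X.. is terminal -1 (X); from ..O/..X/X.. depth 6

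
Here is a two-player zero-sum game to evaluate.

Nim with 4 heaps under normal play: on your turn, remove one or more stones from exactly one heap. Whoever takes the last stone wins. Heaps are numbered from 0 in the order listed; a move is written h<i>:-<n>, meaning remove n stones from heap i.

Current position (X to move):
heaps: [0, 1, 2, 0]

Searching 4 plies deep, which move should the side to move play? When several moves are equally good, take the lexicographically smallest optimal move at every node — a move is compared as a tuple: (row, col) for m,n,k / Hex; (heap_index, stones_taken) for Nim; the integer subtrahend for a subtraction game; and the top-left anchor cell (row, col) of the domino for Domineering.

X's best at [(0,1,2,0)]: h2:-1

p1 X@[(0,1,2,0)]: h1:-1[(0,0,2,0)]-1 h2:-1[(0,1,1,0)]+1* h2:-2[(0,1,0,0)]-1
p2 O@[(0,1,1,0)]: h1:-1[(0,0,1,0)]-1* h2:-1[(0,1,0,0)]-1
p3 X@[(0,0,1,0)]: h2:-1[(0,0,0,0)]+1*
p4 O@[(0,0,0,0)] terminal -1; root [(0,1,2,0)] d4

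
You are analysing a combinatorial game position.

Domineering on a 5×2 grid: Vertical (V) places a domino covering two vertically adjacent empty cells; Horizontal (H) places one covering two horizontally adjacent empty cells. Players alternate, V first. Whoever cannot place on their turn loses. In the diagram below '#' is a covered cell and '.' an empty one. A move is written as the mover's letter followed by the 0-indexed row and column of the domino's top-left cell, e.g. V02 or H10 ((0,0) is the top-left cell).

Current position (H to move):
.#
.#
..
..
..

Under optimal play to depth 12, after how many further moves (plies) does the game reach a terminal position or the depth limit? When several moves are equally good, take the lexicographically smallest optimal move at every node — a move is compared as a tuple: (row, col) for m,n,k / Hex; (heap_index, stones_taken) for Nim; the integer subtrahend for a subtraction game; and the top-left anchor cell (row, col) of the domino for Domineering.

PV length from [.#/.#/../../..]: 3 plies

[.#/.#/../../..] H move#1: H20:-1/.#/.#/##/../.., H30:+1/.#/.#/../##/..*, H40:-1/.#/.#/../../##
[.#/.#/../##/..] V move#2: V00:-1/##/##/../##/..*, V10:-1/.#/##/#./##/..
[##/##/../##/..] H move#3: H20:+1/##/##/##/##/..*, H40:+1/##/##/../##/##
[##/##/##/##/..] end (terminal -1, V#4); searched .#/.#/../../.. to 12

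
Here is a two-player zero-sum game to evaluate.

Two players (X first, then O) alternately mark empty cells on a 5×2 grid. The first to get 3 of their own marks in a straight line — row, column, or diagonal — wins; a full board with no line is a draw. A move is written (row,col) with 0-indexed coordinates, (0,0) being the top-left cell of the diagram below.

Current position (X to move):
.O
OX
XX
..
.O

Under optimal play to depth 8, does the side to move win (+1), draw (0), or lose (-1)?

value(.O/OX/XX/../.O, X) = +1

ply 1, X at .O/OX/XX/../.O | (0,0)=+0→XO/OX/XX/../.O; (3,0)=+1→.O/OX/XX/X./.O*; (3,1)=+1→.O/OX/XX/.X/.O; (4,0)=+1→.O/OX/XX/../XO
ply 2, O at .O/OX/XX/X./.O | (0,0)=-1→OO/OX/XX/X./.O*; (3,1)=-1→.O/OX/XX/XO/.O; (4,0)=-1→.O/OX/XX/X./OO
ply 3, X at OO/OX/XX/X./.O | (3,1)=+1→OO/OX/XX/XX/.O*; (4,0)=+1→OO/OX/XX/X./XO
ply 4: OO/OX/XX/XX/.O is terminal -1 (O); from .O/OX/XX/../.O depth 8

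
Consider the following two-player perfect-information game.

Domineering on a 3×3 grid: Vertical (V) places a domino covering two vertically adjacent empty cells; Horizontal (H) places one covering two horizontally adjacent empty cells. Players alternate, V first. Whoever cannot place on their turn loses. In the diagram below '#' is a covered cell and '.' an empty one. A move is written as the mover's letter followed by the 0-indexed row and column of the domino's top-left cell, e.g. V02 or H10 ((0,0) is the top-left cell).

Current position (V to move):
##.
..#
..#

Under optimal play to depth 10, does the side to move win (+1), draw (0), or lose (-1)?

p1 V@[##./..#/..#]: V10[##./#.#/#.#]+1* V11[##./.##/.##]+1
p2 H@[##./#.#/#.#] terminal -1; root [##./..#/..#] d10

value(##./..#/..#, V) = +1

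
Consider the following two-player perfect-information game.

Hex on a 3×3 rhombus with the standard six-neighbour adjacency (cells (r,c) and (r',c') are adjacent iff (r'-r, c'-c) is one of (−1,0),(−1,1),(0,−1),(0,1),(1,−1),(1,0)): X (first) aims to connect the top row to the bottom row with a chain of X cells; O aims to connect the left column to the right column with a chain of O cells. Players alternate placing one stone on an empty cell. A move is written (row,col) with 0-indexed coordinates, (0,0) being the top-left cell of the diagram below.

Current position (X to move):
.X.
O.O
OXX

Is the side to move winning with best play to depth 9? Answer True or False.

p1 X@[.X./O.O/OXX]: (0,0)[XX./O.O/OXX]-1 (0,2)[.XX/O.O/OXX]-1 (1,1)[.X./OXO/OXX]+1*
p2 O@[.X./OXO/OXX] terminal -1; root [.X./O.O/OXX] d9

X winning at [.X./O.O/OXX]: True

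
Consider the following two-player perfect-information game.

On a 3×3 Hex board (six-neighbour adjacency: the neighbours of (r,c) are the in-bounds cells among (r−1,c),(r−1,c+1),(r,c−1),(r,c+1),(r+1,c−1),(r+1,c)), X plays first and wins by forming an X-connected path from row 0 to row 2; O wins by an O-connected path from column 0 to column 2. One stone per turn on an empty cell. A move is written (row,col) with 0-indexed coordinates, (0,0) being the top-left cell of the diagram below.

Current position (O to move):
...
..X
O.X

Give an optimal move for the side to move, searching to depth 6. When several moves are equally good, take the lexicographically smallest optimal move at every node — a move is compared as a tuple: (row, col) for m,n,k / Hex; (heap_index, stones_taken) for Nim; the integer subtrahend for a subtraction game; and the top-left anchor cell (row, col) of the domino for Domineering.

ply 1, O at .../..X/O.X | (0,0)=-1→O../..X/O.X; (0,1)=-1→.O./..X/O.X; (0,2)=+1→..O/..X/O.X*; (1,0)=-1→.../O.X/O.X; (1,1)=-1→.../.OX/O.X; (2,1)=-1→.../..X/OOX
ply 2, X at ..O/..X/O.X | (0,0)=-1→X.O/..X/O.X*; (0,1)=-1→.XO/..X/O.X; (1,0)=-1→..O/X.X/O.X; (1,1)=-1→..O/.XX/O.X; (2,1)=-1→..O/..X/OXX
ply 3, O at X.O/..X/O.X | (0,1)=+1→XOO/..X/O.X*; (1,0)=+1→X.O/O.X/O.X; (1,1)=+1→X.O/.OX/O.X; (2,1)=-1→X.O/..X/OOX
ply 4, X at XOO/..X/O.X | (1,0)=-1→XOO/X.X/O.X*; (1,1)=-1→XOO/.XX/O.X; (2,1)=-1→XOO/..X/OXX
ply 5, O at XOO/X.X/O.X | (1,1)=+1→XOO/XOX/O.X*; (2,1)=-1→XOO/X.X/OOX
ply 6: XOO/XOX/O.X is terminal -1 (X); from .../..X/O.X depth 6

O's best at [.../..X/O.X]: (0,2)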